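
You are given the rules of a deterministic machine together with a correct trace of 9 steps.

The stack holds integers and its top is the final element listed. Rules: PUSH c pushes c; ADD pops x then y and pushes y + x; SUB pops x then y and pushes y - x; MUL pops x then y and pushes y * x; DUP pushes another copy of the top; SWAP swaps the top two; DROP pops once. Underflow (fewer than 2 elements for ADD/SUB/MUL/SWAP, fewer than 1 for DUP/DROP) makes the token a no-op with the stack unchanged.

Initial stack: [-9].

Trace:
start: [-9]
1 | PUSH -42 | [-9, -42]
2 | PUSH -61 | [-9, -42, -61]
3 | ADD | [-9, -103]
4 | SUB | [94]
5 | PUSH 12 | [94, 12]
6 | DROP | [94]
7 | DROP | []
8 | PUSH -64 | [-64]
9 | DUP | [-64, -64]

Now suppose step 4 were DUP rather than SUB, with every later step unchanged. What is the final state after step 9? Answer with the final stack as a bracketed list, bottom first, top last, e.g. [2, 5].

[-9, -103, -64, -64]

(re-executing from step 4 with the substitution; state before step 4: [-9, -103])
4 | DUP | [-9, -103, -103]
5 | PUSH 12 | [-9, -103, -103, 12]
6 | DROP | [-9, -103, -103]
7 | DROP | [-9, -103]
8 | PUSH -64 | [-9, -103, -64]
9 | DUP | [-9, -103, -64, -64]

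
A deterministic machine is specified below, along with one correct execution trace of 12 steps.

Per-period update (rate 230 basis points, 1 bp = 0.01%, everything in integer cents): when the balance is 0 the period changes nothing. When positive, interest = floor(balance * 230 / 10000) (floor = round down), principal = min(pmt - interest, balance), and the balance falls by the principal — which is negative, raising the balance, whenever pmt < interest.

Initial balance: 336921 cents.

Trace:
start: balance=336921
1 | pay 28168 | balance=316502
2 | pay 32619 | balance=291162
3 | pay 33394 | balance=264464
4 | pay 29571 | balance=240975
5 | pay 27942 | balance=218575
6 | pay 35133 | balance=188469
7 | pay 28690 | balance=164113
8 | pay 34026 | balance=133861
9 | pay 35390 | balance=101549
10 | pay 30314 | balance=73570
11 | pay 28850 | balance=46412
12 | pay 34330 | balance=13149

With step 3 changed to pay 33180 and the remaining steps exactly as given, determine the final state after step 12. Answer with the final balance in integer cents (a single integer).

13413

(re-executing from step 3 with the substitution; state before step 3: balance=291162)
3 | pay 33180 | balance=264678
4 | pay 29571 | balance=241194
5 | pay 27942 | balance=218799
6 | pay 35133 | balance=188698
7 | pay 28690 | balance=164348
8 | pay 34026 | balance=134102
9 | pay 35390 | balance=101796
10 | pay 30314 | balance=73823
11 | pay 28850 | balance=46670
12 | pay 34330 | balance=13413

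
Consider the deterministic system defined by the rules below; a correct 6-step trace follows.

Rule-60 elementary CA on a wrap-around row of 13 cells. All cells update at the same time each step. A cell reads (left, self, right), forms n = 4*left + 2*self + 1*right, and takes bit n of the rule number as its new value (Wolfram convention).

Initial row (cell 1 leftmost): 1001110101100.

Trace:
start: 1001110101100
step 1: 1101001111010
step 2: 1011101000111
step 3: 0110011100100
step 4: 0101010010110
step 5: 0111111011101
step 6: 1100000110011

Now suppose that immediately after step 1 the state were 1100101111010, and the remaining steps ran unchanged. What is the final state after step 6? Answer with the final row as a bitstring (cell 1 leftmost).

1101010011011

state after step 1 := 1100101111010
step 2: 1010111000111
step 3: 0111100100100
step 4: 0100010110110
step 5: 0110011101101
step 6: 1101010011011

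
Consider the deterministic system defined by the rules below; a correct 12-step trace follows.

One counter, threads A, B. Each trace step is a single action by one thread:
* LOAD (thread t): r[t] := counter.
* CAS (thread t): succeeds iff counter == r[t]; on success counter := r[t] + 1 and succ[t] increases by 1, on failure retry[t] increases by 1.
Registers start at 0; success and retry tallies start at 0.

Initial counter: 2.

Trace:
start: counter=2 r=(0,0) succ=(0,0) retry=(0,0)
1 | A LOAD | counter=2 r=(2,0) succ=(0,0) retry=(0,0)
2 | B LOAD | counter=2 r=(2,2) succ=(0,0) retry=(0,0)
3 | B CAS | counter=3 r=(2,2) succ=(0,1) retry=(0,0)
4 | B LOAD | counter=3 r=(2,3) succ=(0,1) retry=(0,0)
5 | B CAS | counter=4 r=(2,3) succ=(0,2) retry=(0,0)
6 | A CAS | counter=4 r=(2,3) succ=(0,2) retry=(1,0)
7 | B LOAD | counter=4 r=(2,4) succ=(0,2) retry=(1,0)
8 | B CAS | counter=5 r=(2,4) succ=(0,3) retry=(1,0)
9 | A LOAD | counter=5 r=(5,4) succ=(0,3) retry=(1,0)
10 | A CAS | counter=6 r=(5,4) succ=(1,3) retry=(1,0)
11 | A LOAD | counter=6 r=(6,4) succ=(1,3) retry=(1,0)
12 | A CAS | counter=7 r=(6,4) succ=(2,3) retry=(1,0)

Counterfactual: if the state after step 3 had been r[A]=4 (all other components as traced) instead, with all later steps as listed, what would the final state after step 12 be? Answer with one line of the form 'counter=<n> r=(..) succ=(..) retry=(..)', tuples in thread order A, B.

state after step 3 := counter=3 r=(4,2) succ=(0,1) retry=(0,0)
4 | B LOAD | counter=3 r=(4,3) succ=(0,1) retry=(0,0)
5 | B CAS | counter=4 r=(4,3) succ=(0,2) retry=(0,0)
6 | A CAS | counter=5 r=(4,3) succ=(1,2) retry=(0,0)
7 | B LOAD | counter=5 r=(4,5) succ=(1,2) retry=(0,0)
8 | B CAS | counter=6 r=(4,5) succ=(1,3) retry=(0,0)
9 | A LOAD | counter=6 r=(6,5) succ=(1,3) retry=(0,0)
10 | A CAS | counter=7 r=(6,5) succ=(2,3) retry=(0,0)
11 | A LOAD | counter=7 r=(7,5) succ=(2,3) retry=(0,0)
12 | A CAS | counter=8 r=(7,5) succ=(3,3) retry=(0,0)

counter=8 r=(7,5) succ=(3,3) retry=(0,0)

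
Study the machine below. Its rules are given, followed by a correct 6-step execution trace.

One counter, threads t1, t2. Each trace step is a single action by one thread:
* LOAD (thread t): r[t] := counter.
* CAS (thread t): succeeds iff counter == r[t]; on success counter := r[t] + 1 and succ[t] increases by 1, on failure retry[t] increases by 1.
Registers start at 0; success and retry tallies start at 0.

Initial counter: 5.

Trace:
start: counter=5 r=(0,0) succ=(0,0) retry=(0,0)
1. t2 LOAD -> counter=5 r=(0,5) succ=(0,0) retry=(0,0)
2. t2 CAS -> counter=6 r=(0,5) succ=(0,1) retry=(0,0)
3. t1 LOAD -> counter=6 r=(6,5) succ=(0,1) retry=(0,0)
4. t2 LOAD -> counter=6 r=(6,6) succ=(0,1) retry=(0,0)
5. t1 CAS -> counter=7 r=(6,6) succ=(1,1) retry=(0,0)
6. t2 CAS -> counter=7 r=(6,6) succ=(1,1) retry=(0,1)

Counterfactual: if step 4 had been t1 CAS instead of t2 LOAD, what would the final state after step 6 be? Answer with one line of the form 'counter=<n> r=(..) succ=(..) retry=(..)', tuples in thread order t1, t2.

(re-executing from step 4 with the substitution; state before step 4: counter=6 r=(6,5) succ=(0,1) retry=(0,0))
4. t1 CAS -> counter=7 r=(6,5) succ=(1,1) retry=(0,0)
5. t1 CAS -> counter=7 r=(6,5) succ=(1,1) retry=(1,0)
6. t2 CAS -> counter=7 r=(6,5) succ=(1,1) retry=(1,1)

counter=7 r=(6,5) succ=(1,1) retry=(1,1)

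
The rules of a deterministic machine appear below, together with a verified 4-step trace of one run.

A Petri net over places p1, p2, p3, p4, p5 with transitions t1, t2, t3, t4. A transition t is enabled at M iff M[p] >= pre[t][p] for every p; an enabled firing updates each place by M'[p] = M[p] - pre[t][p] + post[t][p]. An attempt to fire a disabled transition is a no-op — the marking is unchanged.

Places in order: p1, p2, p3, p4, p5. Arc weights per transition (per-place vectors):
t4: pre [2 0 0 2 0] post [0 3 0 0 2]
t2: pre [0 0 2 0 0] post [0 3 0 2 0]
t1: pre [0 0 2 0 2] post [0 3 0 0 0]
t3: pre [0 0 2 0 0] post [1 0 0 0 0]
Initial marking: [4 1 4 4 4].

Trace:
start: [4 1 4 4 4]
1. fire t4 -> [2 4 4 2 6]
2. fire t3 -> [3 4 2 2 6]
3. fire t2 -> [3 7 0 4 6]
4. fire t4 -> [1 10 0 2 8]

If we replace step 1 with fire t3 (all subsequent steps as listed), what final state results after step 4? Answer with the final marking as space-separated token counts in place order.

4 4 0 2 6

(re-executing from step 1 with the substitution; state before step 1: [4 1 4 4 4])
1. fire t3 -> [5 1 2 4 4]
2. fire t3 -> [6 1 0 4 4]
3. fire t2 -> [6 1 0 4 4]
4. fire t4 -> [4 4 0 2 6]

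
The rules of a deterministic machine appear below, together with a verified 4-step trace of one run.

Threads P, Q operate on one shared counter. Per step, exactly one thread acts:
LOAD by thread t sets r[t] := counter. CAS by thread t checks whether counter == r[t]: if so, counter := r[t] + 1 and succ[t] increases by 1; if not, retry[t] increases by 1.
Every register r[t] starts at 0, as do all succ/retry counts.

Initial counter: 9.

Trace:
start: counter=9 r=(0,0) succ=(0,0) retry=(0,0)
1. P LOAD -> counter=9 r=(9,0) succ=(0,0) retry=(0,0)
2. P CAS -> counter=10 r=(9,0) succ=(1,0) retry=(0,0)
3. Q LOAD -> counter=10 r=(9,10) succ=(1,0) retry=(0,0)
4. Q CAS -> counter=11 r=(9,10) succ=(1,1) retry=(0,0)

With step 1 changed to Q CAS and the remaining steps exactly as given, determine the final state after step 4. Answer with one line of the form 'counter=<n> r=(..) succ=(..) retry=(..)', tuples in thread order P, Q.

(re-executing from step 1 with the substitution; state before step 1: counter=9 r=(0,0) succ=(0,0) retry=(0,0))
1. Q CAS -> counter=9 r=(0,0) succ=(0,0) retry=(0,1)
2. P CAS -> counter=9 r=(0,0) succ=(0,0) retry=(1,1)
3. Q LOAD -> counter=9 r=(0,9) succ=(0,0) retry=(1,1)
4. Q CAS -> counter=10 r=(0,9) succ=(0,1) retry=(1,1)

counter=10 r=(0,9) succ=(0,1) retry=(1,1)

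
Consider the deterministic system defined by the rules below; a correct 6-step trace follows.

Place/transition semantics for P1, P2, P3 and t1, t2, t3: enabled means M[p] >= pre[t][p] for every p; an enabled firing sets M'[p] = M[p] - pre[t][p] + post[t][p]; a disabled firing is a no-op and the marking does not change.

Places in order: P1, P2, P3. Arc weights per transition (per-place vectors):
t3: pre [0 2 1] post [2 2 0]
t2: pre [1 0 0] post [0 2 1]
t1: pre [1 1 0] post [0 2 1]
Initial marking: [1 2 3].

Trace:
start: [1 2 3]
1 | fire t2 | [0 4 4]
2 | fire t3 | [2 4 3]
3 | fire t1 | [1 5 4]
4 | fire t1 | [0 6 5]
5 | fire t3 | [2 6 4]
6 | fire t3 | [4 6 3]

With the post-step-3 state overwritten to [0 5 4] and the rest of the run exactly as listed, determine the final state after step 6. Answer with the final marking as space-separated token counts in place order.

4 5 2

state after step 3 := [0 5 4]
4 | fire t1 | [0 5 4]
5 | fire t3 | [2 5 3]
6 | fire t3 | [4 5 2]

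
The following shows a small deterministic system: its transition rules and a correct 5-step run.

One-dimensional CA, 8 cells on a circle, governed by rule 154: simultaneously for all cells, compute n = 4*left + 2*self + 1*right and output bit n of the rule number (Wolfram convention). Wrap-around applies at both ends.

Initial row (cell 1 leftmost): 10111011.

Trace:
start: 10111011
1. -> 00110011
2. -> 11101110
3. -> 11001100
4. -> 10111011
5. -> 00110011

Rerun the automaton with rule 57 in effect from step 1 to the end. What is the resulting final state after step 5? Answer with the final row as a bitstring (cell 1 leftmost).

(re-executing steps 1..5 under rule 57; state before step 1: 10111011)
1. -> 01100110
2. -> 01010101
3. -> 10101010
4. -> 01010101
5. -> 10101010

10101010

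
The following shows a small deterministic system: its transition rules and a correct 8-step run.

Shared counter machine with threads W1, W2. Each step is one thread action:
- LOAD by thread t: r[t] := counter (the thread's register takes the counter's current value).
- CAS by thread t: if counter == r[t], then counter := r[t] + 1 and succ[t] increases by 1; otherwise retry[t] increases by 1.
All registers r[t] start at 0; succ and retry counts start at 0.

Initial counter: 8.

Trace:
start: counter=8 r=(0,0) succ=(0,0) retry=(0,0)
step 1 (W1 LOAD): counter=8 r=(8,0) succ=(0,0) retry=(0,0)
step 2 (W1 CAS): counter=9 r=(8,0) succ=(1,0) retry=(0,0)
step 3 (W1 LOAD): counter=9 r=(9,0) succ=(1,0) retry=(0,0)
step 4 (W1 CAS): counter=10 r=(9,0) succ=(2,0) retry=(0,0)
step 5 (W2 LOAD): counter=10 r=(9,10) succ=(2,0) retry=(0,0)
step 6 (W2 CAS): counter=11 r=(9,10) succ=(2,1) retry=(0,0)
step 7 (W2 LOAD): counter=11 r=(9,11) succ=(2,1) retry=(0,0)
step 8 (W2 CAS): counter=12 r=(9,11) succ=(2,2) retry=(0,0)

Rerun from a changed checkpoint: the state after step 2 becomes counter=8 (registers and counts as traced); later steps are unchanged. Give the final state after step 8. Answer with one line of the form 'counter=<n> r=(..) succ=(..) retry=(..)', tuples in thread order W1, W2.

counter=11 r=(8,10) succ=(2,2) retry=(0,0)

state after step 2 := counter=8 r=(8,0) succ=(1,0) retry=(0,0)
step 3 (W1 LOAD): counter=8 r=(8,0) succ=(1,0) retry=(0,0)
step 4 (W1 CAS): counter=9 r=(8,0) succ=(2,0) retry=(0,0)
step 5 (W2 LOAD): counter=9 r=(8,9) succ=(2,0) retry=(0,0)
step 6 (W2 CAS): counter=10 r=(8,9) succ=(2,1) retry=(0,0)
step 7 (W2 LOAD): counter=10 r=(8,10) succ=(2,1) retry=(0,0)
step 8 (W2 CAS): counter=11 r=(8,10) succ=(2,2) retry=(0,0)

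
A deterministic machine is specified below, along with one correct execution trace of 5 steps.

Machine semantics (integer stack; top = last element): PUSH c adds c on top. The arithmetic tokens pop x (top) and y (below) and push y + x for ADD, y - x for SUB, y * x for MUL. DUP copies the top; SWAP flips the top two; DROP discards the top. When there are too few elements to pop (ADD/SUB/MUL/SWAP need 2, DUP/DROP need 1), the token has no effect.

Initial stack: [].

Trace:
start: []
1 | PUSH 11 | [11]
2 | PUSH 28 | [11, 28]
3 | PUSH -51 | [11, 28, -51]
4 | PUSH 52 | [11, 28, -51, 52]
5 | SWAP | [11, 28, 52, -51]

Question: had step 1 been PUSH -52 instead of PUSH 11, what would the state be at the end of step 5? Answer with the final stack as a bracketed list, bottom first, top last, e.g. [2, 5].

[-52, 28, 52, -51]

(re-executing from step 1 with the substitution; state before step 1: [])
1 | PUSH -52 | [-52]
2 | PUSH 28 | [-52, 28]
3 | PUSH -51 | [-52, 28, -51]
4 | PUSH 52 | [-52, 28, -51, 52]
5 | SWAP | [-52, 28, 52, -51]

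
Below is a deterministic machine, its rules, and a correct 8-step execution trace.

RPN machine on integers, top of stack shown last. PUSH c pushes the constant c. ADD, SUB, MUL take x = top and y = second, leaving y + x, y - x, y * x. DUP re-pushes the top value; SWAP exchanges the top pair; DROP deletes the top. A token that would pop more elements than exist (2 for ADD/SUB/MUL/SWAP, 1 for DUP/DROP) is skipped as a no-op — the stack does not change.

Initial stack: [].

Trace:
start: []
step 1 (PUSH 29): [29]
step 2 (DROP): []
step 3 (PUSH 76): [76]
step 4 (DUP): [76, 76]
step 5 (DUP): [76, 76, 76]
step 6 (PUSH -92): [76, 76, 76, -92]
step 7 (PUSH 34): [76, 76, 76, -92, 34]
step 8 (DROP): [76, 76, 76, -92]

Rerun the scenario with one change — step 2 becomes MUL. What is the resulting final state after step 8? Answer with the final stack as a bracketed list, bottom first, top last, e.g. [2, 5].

(re-executing from step 2 with the substitution; state before step 2: [29])
step 2 (MUL): [29]
step 3 (PUSH 76): [29, 76]
step 4 (DUP): [29, 76, 76]
step 5 (DUP): [29, 76, 76, 76]
step 6 (PUSH -92): [29, 76, 76, 76, -92]
step 7 (PUSH 34): [29, 76, 76, 76, -92, 34]
step 8 (DROP): [29, 76, 76, 76, -92]

[29, 76, 76, 76, -92]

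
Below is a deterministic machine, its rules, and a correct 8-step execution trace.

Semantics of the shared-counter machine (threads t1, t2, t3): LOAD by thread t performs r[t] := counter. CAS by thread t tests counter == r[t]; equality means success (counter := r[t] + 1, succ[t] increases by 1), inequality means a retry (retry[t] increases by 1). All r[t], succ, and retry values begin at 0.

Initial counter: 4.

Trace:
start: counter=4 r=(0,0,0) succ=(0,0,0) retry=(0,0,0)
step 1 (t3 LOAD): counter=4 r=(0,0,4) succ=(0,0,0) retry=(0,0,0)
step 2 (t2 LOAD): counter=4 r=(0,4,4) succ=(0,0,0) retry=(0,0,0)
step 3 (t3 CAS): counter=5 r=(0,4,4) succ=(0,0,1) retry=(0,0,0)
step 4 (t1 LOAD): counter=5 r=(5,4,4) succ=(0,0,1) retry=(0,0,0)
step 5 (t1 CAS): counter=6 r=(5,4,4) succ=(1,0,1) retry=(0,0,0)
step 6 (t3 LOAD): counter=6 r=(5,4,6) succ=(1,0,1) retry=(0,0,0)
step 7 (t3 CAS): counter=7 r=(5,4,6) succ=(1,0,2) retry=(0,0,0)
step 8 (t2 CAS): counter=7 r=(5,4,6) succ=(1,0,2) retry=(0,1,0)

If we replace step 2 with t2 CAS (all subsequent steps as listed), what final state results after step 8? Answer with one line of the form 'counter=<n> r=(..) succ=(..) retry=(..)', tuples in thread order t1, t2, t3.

counter=7 r=(5,0,6) succ=(1,0,2) retry=(0,2,0)

(re-executing from step 2 with the substitution; state before step 2: counter=4 r=(0,0,4) succ=(0,0,0) retry=(0,0,0))
step 2 (t2 CAS): counter=4 r=(0,0,4) succ=(0,0,0) retry=(0,1,0)
step 3 (t3 CAS): counter=5 r=(0,0,4) succ=(0,0,1) retry=(0,1,0)
step 4 (t1 LOAD): counter=5 r=(5,0,4) succ=(0,0,1) retry=(0,1,0)
step 5 (t1 CAS): counter=6 r=(5,0,4) succ=(1,0,1) retry=(0,1,0)
step 6 (t3 LOAD): counter=6 r=(5,0,6) succ=(1,0,1) retry=(0,1,0)
step 7 (t3 CAS): counter=7 r=(5,0,6) succ=(1,0,2) retry=(0,1,0)
step 8 (t2 CAS): counter=7 r=(5,0,6) succ=(1,0,2) retry=(0,2,0)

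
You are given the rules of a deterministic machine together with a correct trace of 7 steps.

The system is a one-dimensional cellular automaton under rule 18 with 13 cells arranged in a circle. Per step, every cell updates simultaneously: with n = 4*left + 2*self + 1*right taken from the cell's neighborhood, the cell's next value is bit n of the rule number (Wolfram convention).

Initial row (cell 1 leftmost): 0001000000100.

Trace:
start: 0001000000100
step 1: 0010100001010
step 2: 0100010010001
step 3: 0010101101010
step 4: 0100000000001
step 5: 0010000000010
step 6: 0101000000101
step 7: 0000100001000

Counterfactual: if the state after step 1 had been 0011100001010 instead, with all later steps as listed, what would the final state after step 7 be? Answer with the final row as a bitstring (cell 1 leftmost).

0000100001000

state after step 1 := 0011100001010
step 2: 0100010010001
step 3: 0010101101010
step 4: 0100000000001
step 5: 0010000000010
step 6: 0101000000101
step 7: 0000100001000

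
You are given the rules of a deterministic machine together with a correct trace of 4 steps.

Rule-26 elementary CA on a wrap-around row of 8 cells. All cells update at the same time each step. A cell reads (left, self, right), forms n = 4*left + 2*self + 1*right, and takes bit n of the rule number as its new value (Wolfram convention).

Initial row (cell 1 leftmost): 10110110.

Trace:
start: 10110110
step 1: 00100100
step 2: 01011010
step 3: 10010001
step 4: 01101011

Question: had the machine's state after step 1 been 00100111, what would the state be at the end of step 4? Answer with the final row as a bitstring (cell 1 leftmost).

01101110

state after step 1 := 00100111
step 2: 11011100
step 3: 10010011
step 4: 01101110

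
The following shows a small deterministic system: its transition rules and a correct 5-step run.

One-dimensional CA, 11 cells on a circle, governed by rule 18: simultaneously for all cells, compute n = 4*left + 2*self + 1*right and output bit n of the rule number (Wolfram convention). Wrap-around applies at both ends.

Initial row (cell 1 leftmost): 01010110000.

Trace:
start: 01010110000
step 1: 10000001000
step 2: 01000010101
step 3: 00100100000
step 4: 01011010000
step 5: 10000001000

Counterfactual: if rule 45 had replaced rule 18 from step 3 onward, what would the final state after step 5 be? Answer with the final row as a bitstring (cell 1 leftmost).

(re-executing steps 3..5 under rule 45; state before step 3: 01000010101)
step 3: 11011011111
step 4: 00110110000
step 5: 10101100111

10101100111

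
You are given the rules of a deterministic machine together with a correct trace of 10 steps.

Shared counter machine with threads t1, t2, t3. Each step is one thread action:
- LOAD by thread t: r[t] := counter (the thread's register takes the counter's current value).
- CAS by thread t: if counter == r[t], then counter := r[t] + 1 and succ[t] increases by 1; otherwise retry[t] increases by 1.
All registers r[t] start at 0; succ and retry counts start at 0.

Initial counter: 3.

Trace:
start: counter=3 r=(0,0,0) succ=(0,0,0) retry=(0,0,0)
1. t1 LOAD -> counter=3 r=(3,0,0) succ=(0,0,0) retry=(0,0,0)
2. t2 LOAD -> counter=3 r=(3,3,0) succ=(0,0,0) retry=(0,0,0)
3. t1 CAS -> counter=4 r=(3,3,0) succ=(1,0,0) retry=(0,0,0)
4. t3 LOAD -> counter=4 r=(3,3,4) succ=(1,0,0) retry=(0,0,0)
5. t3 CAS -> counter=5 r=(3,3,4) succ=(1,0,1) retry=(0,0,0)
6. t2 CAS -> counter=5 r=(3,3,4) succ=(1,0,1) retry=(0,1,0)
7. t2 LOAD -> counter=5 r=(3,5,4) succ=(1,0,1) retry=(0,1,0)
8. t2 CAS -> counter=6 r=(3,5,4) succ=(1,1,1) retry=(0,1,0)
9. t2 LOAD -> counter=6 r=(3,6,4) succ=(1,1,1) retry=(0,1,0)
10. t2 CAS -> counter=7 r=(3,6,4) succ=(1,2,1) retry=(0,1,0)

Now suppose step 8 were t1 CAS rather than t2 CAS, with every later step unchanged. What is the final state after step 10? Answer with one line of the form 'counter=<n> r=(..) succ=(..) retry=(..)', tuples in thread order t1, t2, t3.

(re-executing from step 8 with the substitution; state before step 8: counter=5 r=(3,5,4) succ=(1,0,1) retry=(0,1,0))
8. t1 CAS -> counter=5 r=(3,5,4) succ=(1,0,1) retry=(1,1,0)
9. t2 LOAD -> counter=5 r=(3,5,4) succ=(1,0,1) retry=(1,1,0)
10. t2 CAS -> counter=6 r=(3,5,4) succ=(1,1,1) retry=(1,1,0)

counter=6 r=(3,5,4) succ=(1,1,1) retry=(1,1,0)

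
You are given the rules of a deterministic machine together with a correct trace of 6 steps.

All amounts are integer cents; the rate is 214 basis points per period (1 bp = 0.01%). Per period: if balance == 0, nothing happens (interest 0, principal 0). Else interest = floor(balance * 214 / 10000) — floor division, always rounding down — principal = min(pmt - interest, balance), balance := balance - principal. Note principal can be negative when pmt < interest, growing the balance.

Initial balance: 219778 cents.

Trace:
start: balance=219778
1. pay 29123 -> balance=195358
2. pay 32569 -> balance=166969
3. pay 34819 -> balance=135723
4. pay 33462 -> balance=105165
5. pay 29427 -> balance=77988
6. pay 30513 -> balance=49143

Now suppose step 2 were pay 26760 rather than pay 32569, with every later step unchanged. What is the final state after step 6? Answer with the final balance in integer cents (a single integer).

55466

(re-executing from step 2 with the substitution; state before step 2: balance=195358)
2. pay 26760 -> balance=172778
3. pay 34819 -> balance=141656
4. pay 33462 -> balance=111225
5. pay 29427 -> balance=84178
6. pay 30513 -> balance=55466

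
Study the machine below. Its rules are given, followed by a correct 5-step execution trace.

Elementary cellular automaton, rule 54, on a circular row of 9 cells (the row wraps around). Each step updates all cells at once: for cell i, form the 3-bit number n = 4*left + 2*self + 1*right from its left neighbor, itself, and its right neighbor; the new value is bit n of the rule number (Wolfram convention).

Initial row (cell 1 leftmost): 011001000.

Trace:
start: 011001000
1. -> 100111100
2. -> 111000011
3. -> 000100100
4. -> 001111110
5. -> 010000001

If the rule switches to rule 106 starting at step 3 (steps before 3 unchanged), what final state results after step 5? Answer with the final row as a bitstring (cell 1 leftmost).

(re-executing steps 3..5 under rule 106; state before step 3: 111000011)
3. -> 001000110
4. -> 010001110
5. -> 100011010

100011010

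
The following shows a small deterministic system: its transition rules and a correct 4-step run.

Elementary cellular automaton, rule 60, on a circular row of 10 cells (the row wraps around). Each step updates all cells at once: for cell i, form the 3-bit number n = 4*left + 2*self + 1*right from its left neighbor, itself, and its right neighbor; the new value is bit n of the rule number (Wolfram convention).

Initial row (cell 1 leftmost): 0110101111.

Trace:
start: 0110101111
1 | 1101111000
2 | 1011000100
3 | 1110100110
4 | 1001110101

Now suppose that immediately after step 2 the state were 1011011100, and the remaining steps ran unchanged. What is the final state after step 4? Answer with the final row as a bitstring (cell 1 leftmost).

1001101011

state after step 2 := 1011011100
3 | 1110110010
4 | 1001101011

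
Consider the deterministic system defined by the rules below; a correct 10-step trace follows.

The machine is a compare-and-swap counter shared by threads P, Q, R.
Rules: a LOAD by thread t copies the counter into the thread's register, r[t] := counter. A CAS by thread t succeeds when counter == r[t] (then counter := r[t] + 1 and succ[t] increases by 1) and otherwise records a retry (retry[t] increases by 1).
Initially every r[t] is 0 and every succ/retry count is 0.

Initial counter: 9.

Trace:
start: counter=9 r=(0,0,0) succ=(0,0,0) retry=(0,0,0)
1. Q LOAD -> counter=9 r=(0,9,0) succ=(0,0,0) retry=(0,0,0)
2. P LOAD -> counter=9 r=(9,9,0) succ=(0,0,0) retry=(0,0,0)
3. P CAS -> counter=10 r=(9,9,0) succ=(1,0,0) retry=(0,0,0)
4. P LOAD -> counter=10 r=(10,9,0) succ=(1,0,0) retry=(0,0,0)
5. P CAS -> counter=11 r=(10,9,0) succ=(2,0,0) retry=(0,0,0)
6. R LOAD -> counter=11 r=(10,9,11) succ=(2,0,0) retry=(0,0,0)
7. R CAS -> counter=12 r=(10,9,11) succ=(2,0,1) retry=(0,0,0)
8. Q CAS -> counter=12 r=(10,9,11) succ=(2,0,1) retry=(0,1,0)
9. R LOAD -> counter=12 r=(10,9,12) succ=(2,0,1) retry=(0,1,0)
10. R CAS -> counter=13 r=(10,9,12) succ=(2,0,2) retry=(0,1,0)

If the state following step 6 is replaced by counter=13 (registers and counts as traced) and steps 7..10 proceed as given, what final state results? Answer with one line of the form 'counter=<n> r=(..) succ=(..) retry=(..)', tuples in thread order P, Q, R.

counter=14 r=(10,9,13) succ=(2,0,1) retry=(0,1,1)

state after step 6 := counter=13 r=(10,9,11) succ=(2,0,0) retry=(0,0,0)
7. R CAS -> counter=13 r=(10,9,11) succ=(2,0,0) retry=(0,0,1)
8. Q CAS -> counter=13 r=(10,9,11) succ=(2,0,0) retry=(0,1,1)
9. R LOAD -> counter=13 r=(10,9,13) succ=(2,0,0) retry=(0,1,1)
10. R CAS -> counter=14 r=(10,9,13) succ=(2,0,1) retry=(0,1,1)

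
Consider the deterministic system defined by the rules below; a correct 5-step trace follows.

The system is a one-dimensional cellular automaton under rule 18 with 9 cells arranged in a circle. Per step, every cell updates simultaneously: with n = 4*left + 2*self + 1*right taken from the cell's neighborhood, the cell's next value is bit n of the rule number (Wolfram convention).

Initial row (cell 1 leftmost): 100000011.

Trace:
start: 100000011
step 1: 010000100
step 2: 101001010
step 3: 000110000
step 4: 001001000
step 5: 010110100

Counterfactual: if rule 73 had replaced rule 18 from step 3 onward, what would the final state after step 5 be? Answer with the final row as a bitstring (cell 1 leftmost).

(re-executing steps 3..5 under rule 73; state before step 3: 101001010)
step 3: 000000000
step 4: 111111111
step 5: 000000000

000000000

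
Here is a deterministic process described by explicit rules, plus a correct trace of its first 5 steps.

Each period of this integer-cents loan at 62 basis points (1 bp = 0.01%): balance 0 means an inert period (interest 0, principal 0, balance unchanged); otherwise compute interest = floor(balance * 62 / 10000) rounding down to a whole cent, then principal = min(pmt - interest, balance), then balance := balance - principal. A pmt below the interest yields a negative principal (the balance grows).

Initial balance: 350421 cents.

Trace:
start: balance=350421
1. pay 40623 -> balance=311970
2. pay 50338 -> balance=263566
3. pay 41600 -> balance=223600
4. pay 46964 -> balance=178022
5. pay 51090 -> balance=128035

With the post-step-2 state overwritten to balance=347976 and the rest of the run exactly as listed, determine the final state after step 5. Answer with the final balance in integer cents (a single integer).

214024

state after step 2 := balance=347976
3. pay 41600 -> balance=308533
4. pay 46964 -> balance=263481
5. pay 51090 -> balance=214024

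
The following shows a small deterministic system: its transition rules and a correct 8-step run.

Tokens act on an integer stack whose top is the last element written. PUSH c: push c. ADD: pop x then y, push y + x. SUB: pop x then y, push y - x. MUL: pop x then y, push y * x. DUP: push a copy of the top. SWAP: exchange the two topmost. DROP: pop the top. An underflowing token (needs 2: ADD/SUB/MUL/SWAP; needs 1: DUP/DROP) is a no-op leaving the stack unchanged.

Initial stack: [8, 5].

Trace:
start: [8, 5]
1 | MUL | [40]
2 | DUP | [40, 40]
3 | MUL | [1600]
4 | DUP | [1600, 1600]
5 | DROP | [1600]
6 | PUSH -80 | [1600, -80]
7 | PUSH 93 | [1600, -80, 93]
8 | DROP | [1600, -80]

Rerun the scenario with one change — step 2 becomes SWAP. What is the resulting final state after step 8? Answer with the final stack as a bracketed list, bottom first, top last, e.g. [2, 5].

[40, -80]

(re-executing from step 2 with the substitution; state before step 2: [40])
2 | SWAP | [40]
3 | MUL | [40]
4 | DUP | [40, 40]
5 | DROP | [40]
6 | PUSH -80 | [40, -80]
7 | PUSH 93 | [40, -80, 93]
8 | DROP | [40, -80]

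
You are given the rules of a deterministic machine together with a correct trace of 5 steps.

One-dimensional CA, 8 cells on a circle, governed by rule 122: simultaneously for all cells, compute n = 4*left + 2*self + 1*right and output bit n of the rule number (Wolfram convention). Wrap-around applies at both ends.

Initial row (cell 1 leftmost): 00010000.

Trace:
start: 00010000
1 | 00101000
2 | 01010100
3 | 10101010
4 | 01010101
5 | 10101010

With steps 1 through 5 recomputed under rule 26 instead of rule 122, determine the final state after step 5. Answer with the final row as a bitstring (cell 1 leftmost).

(re-executing steps 1..5 under rule 26; state before step 1: 00010000)
1 | 00101000
2 | 01000100
3 | 10101010
4 | 00000000
5 | 00000000

00000000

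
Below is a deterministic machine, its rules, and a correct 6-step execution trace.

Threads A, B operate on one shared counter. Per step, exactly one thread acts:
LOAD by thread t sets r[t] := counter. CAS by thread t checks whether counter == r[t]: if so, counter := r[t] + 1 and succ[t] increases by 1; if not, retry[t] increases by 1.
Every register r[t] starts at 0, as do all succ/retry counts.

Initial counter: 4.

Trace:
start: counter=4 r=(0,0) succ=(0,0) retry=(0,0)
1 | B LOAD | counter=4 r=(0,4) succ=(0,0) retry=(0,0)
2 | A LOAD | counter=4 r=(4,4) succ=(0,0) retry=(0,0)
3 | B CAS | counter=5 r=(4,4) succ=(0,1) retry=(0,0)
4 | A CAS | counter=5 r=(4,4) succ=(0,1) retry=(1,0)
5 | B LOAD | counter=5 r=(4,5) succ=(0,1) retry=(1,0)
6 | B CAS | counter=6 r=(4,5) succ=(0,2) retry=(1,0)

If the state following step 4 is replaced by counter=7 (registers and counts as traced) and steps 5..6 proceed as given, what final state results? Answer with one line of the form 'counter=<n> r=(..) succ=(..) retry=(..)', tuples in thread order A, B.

state after step 4 := counter=7 r=(4,4) succ=(0,1) retry=(1,0)
5 | B LOAD | counter=7 r=(4,7) succ=(0,1) retry=(1,0)
6 | B CAS | counter=8 r=(4,7) succ=(0,2) retry=(1,0)

counter=8 r=(4,7) succ=(0,2) retry=(1,0)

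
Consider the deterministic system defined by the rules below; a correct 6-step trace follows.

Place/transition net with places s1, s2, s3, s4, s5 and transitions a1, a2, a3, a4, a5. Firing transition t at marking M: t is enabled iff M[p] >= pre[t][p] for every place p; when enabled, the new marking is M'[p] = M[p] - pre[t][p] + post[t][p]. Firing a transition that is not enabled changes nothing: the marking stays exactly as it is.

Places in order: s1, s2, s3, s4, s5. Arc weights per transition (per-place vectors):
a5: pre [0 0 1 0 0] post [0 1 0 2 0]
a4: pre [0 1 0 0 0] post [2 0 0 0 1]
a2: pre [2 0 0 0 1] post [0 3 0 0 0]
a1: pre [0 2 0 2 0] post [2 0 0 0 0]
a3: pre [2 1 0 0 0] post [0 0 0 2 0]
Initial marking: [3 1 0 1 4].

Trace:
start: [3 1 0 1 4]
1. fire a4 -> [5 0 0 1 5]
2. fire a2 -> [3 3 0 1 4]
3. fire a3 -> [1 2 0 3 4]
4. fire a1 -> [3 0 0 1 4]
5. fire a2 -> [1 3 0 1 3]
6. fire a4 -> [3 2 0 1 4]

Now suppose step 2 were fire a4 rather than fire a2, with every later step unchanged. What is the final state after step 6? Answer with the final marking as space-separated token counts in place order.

5 2 0 1 5

(re-executing from step 2 with the substitution; state before step 2: [5 0 0 1 5])
2. fire a4 -> [5 0 0 1 5]
3. fire a3 -> [5 0 0 1 5]
4. fire a1 -> [5 0 0 1 5]
5. fire a2 -> [3 3 0 1 4]
6. fire a4 -> [5 2 0 1 5]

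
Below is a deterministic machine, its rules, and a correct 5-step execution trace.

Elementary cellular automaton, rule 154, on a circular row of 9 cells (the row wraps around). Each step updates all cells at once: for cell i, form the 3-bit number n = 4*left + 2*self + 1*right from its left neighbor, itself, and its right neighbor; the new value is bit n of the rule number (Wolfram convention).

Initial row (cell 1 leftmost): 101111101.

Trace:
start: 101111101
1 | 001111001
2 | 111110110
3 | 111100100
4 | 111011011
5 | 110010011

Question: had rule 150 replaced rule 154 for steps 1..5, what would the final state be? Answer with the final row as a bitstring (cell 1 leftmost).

010111010

(re-executing steps 1..5 under rule 150; state before step 1: 101111101)
1 | 000111000
2 | 001010100
3 | 011010110
4 | 100010001
5 | 010111010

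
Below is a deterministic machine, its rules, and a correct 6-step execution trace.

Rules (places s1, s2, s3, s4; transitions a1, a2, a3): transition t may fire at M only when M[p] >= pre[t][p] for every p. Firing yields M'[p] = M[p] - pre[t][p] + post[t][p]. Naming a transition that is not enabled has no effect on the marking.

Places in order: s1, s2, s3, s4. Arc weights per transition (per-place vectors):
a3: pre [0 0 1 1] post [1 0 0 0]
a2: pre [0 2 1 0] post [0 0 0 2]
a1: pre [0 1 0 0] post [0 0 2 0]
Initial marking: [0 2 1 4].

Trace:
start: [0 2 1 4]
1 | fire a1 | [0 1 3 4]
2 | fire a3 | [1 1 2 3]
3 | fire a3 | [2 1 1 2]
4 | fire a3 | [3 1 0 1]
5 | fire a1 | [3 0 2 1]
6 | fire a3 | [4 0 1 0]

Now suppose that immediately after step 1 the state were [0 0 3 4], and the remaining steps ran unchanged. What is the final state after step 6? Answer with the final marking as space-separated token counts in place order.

3 0 0 1

state after step 1 := [0 0 3 4]
2 | fire a3 | [1 0 2 3]
3 | fire a3 | [2 0 1 2]
4 | fire a3 | [3 0 0 1]
5 | fire a1 | [3 0 0 1]
6 | fire a3 | [3 0 0 1]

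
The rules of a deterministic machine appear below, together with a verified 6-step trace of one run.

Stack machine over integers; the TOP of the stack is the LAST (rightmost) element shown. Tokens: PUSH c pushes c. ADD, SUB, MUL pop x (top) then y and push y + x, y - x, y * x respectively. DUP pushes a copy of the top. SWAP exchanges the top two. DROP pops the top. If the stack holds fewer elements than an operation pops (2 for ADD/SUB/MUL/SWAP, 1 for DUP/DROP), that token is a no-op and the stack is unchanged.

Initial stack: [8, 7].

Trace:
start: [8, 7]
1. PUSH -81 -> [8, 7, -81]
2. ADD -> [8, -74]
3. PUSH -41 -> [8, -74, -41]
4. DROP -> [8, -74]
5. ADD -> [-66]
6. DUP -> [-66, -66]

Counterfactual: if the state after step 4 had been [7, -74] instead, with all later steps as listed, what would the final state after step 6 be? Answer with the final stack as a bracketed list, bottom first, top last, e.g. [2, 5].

state after step 4 := [7, -74]
5. ADD -> [-67]
6. DUP -> [-67, -67]

[-67, -67]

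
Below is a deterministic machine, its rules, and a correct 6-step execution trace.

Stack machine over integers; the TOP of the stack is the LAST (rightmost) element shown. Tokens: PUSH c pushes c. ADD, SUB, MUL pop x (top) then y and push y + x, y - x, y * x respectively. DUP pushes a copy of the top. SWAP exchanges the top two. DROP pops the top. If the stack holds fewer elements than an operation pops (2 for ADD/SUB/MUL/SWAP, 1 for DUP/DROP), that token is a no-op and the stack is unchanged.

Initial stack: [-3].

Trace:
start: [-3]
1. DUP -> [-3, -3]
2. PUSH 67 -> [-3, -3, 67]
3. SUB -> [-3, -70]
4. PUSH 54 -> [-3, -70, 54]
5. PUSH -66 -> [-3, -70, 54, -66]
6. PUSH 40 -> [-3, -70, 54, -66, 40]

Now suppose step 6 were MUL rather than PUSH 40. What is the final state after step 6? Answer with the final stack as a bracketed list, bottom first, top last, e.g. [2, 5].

(re-executing from step 6 with the substitution; state before step 6: [-3, -70, 54, -66])
6. MUL -> [-3, -70, -3564]

[-3, -70, -3564]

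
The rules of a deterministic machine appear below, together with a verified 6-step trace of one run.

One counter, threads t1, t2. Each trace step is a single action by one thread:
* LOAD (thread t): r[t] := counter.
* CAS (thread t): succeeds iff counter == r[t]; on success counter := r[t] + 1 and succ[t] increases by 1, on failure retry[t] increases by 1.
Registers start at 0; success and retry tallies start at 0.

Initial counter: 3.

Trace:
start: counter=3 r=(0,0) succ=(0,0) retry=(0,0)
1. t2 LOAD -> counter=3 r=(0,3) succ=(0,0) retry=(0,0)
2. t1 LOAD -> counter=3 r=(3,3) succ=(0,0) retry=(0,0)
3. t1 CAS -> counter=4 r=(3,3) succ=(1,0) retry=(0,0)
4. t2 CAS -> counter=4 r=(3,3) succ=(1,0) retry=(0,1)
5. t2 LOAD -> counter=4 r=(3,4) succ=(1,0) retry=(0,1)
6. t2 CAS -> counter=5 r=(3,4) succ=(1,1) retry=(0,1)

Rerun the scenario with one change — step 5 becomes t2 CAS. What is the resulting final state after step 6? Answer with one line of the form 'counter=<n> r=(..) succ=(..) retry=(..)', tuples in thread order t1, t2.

(re-executing from step 5 with the substitution; state before step 5: counter=4 r=(3,3) succ=(1,0) retry=(0,1))
5. t2 CAS -> counter=4 r=(3,3) succ=(1,0) retry=(0,2)
6. t2 CAS -> counter=4 r=(3,3) succ=(1,0) retry=(0,3)

counter=4 r=(3,3) succ=(1,0) retry=(0,3)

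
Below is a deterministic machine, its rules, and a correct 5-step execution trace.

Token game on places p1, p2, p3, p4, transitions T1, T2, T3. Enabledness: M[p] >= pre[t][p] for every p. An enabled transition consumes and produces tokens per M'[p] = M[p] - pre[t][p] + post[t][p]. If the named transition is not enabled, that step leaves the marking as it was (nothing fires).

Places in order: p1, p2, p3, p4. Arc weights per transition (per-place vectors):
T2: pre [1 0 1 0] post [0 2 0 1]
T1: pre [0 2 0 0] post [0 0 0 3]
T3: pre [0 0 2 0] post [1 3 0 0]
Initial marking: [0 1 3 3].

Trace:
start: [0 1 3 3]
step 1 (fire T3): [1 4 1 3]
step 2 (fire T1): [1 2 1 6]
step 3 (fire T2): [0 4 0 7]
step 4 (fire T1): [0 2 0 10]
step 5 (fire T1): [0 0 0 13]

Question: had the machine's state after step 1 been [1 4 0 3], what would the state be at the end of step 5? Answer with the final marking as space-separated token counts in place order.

1 0 0 9

state after step 1 := [1 4 0 3]
step 2 (fire T1): [1 2 0 6]
step 3 (fire T2): [1 2 0 6]
step 4 (fire T1): [1 0 0 9]
step 5 (fire T1): [1 0 0 9]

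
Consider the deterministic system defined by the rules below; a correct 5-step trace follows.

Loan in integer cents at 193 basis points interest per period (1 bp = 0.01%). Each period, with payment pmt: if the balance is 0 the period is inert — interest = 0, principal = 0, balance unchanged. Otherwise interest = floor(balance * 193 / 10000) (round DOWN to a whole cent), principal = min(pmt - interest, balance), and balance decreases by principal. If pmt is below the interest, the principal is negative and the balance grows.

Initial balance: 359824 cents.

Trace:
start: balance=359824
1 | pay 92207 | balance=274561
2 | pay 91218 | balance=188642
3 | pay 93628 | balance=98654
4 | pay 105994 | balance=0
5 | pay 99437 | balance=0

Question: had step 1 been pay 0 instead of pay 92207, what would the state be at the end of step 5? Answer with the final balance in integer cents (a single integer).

(re-executing from step 1 with the substitution; state before step 1: balance=359824)
1 | pay 0 | balance=366768
2 | pay 91218 | balance=282628
3 | pay 93628 | balance=194454
4 | pay 105994 | balance=92212
5 | pay 99437 | balance=0

0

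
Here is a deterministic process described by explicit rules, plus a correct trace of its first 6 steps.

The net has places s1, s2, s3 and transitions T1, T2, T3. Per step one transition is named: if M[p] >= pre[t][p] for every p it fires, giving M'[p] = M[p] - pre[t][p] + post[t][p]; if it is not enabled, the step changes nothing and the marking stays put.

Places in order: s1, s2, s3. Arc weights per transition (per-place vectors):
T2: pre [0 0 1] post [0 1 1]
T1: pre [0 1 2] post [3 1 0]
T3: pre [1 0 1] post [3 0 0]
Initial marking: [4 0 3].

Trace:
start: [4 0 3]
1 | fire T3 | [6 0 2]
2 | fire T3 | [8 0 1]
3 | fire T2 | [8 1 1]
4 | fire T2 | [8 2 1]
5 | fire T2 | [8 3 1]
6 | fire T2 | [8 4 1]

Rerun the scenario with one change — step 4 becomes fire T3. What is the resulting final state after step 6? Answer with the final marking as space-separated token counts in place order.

10 1 0

(re-executing from step 4 with the substitution; state before step 4: [8 1 1])
4 | fire T3 | [10 1 0]
5 | fire T2 | [10 1 0]
6 | fire T2 | [10 1 0]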